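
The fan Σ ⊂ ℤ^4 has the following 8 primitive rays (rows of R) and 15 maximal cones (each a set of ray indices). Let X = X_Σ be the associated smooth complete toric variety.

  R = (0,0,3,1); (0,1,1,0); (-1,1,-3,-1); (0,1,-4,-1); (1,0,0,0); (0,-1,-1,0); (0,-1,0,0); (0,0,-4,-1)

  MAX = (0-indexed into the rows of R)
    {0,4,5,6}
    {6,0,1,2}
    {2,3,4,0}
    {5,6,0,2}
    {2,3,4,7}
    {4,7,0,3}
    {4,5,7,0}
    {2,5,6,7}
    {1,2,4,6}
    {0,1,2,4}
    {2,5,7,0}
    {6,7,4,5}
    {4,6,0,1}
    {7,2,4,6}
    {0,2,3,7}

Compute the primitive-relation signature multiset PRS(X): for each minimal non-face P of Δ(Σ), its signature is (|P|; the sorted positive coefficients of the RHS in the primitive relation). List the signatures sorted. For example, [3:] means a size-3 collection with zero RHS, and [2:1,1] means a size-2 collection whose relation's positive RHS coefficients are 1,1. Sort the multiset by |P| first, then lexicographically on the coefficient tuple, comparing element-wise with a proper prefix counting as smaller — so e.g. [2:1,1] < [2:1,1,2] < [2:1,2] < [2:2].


Σ has 9 primitive collections:

  P={1,5}:  v_{1} + v_{5} = 0 — sig = [2:]
  P={3,6}:  v_{3} + v_{6} = v_{7} — sig = [2:1]
  P={1,7}:  v_{1} + v_{7} = v_{2} + v_{4} — sig = [2:1,1]
  P={3,5}:  v_{3} + v_{5} = v_{0} + 2·v_{7} — sig = [2:1,2]
  P={1,3}:  v_{1} + v_{3} = v_{0} + 2·v_{2} + 2·v_{4} — sig = [2:1,2,2]
  P={0,6,7}:  v_{0} + v_{6} + v_{7} = v_{5} — sig = [3:1]
  P={2,4,5}:  v_{2} + v_{4} + v_{5} = v_{7} — sig = [3:1]
  P={0,2,4,6}:  v_{0} + v_{2} + v_{4} + v_{6} = 0 — sig = [4:]
  P={0,2,4,7}:  v_{0} + v_{2} + v_{4} + v_{7} = v_{3} — sig = [4:1]

Signatures (|P|; sorted positive RHS coefficients), sorted:
    [2:]
    [2:1]
    [2:1,1]
    [2:1,2]
    [2:1,2,2]
    [3:1]
    [3:1]
    [4:]
    [4:1]


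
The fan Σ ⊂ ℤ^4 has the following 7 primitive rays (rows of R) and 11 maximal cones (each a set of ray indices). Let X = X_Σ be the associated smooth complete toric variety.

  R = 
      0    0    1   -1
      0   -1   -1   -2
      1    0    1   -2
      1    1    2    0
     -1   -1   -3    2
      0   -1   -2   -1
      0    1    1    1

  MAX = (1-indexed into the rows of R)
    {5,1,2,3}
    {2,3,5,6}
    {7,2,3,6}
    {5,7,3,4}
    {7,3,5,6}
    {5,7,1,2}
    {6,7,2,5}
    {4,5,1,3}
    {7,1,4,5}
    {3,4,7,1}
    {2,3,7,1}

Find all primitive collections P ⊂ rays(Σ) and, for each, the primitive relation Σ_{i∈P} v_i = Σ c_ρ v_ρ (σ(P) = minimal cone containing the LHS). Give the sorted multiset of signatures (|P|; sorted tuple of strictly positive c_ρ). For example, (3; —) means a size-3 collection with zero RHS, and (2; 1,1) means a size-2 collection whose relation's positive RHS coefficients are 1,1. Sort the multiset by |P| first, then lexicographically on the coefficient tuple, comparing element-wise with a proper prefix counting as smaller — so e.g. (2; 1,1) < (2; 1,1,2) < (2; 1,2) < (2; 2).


5 minimal non-faces of Δ(Σ) (on 7 rays):

  P = {1,6}:  v_{1} + v_{6} = v_{2}  ⟹  sig = (2; 1)
  P = {2,4}:  v_{2} + v_{4} = v_{3}  ⟹  sig = (2; 1)
  P = {4,6}:  v_{4} + v_{6} = 2·v_{3} + v_{5} + v_{7}  ⟹  sig = (2; 1,1,2)
  P = {1,3,5,7}:  v_{1} + v_{3} + v_{5} + v_{7} = 0  ⟹  sig = (4; —)
  P = {2,3,5,7}:  v_{2} + v_{3} + v_{5} + v_{7} = v_{6}  ⟹  sig = (4; 1)

Hence PRS(X_Σ) =
    (2; 1)
    (2; 1)
    (2; 1,1,2)
    (4; —)
    (4; 1)


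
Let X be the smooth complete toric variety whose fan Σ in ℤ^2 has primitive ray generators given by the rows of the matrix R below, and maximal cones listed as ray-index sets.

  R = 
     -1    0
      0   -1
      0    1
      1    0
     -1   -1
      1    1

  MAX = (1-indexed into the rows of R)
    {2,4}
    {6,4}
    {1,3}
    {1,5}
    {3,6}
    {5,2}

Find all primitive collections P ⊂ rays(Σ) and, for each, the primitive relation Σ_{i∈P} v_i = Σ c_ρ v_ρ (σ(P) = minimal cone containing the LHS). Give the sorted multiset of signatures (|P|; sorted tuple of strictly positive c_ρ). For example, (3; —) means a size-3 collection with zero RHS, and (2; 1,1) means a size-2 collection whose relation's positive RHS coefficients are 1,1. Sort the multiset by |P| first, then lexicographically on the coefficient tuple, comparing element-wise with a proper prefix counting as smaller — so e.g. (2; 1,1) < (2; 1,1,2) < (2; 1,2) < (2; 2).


9 collections generate NE(X_Σ); each relation:

  • {1,4}:  v_{1} + v_{4} = 0 — sig = (2; —)
  • {2,3}:  v_{2} + v_{3} = 0 — sig = (2; —)
  • {5,6}:  v_{5} + v_{6} = 0 — sig = (2; —)
  • {1,2}:  v_{1} + v_{2} = v_{5} — sig = (2; 1)
  • {1,6}:  v_{1} + v_{6} = v_{3} — sig = (2; 1)
  • {2,6}:  v_{2} + v_{6} = v_{4} — sig = (2; 1)
  • {3,4}:  v_{3} + v_{4} = v_{6} — sig = (2; 1)
  • {3,5}:  v_{3} + v_{5} = v_{1} — sig = (2; 1)
  • {4,5}:  v_{4} + v_{5} = v_{2} — sig = (2; 1)

Sorted signature multiset PRS(X):
{ (2; —) ×3,  (2; 1) ×6 }


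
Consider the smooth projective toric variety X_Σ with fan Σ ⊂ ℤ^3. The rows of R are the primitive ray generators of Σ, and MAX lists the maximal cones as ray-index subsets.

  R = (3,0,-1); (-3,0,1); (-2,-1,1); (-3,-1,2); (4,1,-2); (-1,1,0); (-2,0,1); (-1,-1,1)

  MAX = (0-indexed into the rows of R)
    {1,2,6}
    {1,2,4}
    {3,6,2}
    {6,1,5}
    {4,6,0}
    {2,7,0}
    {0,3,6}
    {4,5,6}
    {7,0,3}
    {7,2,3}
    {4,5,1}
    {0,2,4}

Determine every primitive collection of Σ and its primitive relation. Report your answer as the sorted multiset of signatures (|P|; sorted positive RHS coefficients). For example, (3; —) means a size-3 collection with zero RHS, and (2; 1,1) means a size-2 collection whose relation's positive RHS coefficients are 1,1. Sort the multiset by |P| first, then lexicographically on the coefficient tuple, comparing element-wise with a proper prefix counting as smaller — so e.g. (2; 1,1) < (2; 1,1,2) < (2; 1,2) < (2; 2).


Primitive collections (14):

  P = {0,1}:  v_{0} + v_{1} = 0 — sig = (2; —)
  P = {2,5}:  v_{2} + v_{5} = v_{1} — sig = (2; 1)
  P = {4,7}:  v_{4} + v_{7} = v_{0} — sig = (2; 1)
  P = {5,7}:  v_{5} + v_{7} = v_{6} — sig = (2; 1)
  P = {6,7}:  v_{6} + v_{7} = v_{3} — sig = (2; 1)
  P = {0,5}:  v_{0} + v_{5} = v_{4} + v_{6} — sig = (2; 1,1)
  P = {1,7}:  v_{1} + v_{7} = v_{2} + v_{6} — sig = (2; 1,1)
  P = {3,4}:  v_{3} + v_{4} = v_{0} + v_{6} — sig = (2; 1,1)
  P = {1,3}:  v_{1} + v_{3} = v_{2} + 2·v_{6} — sig = (2; 1,2)
  P = {3,5}:  v_{3} + v_{5} = 2·v_{6} — sig = (2; 2)
  P = {2,4,6}:  v_{2} + v_{4} + v_{6} = 0 — sig = (3; —)
  P = {0,2,6}:  v_{0} + v_{2} + v_{6} = v_{7} — sig = (3; 1)
  P = {1,4,6}:  v_{1} + v_{4} + v_{6} = v_{5} — sig = (3; 1)
  P = {0,2,3}:  v_{0} + v_{2} + v_{3} = 2·v_{7} — sig = (3; 2)

Signatures (|P|; sorted positive RHS coefficients), sorted:
[(2; —), (2; 1), (2; 1), (2; 1), (2; 1), (2; 1,1), (2; 1,1), (2; 1,1), (2; 1,2), (2; 2), (3; —), (3; 1), (3; 1), (3; 2)]


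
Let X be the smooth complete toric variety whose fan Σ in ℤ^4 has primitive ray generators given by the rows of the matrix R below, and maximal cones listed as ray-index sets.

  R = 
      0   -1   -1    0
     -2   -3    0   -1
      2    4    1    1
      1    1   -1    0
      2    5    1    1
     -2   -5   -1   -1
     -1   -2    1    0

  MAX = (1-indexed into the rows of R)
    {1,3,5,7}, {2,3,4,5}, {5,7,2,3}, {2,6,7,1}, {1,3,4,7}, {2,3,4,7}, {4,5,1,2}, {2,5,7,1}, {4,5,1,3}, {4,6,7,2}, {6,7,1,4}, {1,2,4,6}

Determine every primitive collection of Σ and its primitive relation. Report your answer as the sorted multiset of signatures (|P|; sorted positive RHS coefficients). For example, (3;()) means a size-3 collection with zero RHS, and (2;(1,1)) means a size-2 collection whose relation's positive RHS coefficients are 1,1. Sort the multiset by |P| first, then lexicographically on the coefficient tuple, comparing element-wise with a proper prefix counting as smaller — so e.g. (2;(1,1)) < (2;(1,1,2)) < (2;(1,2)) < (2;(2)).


Minimal non-faces — 5 found among 7 rays, 12 max cones:

  P = {5,6}:  v_{5} + v_{6} = 0  →  sig = (2;())
  P = {3,6}:  v_{3} + v_{6} = v_{4} + v_{7}  →  sig = (2;(1,1))
  P = {1,2,3}:  v_{1} + v_{2} + v_{3} = 0  →  sig = (3;())
  P = {4,5,7}:  v_{4} + v_{5} + v_{7} = v_{3}  →  sig = (3;(1))
  P = {1,2,4,7}:  v_{1} + v_{2} + v_{4} + v_{7} = v_{6}  →  sig = (4;(1))

Hence PRS(X_Σ) =
{ (2;()),  (2;(1,1)),  (3;()),  (3;(1)),  (4;(1)) }


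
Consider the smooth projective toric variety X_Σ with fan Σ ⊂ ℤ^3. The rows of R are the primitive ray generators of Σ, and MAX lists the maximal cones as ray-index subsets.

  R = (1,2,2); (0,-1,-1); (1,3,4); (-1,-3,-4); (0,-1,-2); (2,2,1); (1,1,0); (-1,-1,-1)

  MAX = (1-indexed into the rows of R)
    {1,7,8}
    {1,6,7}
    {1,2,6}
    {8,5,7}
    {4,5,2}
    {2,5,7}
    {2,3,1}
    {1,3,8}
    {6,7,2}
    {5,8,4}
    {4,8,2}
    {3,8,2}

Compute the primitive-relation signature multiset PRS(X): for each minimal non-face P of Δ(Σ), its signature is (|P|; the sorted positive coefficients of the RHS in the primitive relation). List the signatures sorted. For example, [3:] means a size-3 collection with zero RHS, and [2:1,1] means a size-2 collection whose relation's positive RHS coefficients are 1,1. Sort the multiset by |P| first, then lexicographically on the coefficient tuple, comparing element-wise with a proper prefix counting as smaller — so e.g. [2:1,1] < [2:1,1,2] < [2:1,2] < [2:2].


14 collections generate NE(X_Σ); each relation:

  • {3,4}:  v_{3} + v_{4} = 0  →  sig = [2:]
  • {1,4}:  v_{1} + v_{4} = v_{5}  →  sig = [2:1]
  • {1,5}:  v_{1} + v_{5} = v_{7}  →  sig = [2:1]
  • {3,5}:  v_{3} + v_{5} = v_{1}  →  sig = [2:1]
  • {6,8}:  v_{6} + v_{8} = v_{7}  →  sig = [2:1]
  • {4,6}:  v_{4} + v_{6} = v_{2} + v_{5} + v_{7}  →  sig = [2:1,1,1]
  • {5,6}:  v_{5} + v_{6} = v_{2} + 2·v_{7}  →  sig = [2:1,2]
  • {3,6}:  v_{3} + v_{6} = 3·v_{1} + v_{2}  →  sig = [2:1,3]
  • {3,7}:  v_{3} + v_{7} = 2·v_{1}  →  sig = [2:2]
  • {4,7}:  v_{4} + v_{7} = 2·v_{5}  →  sig = [2:2]
  • {1,2,8}:  v_{1} + v_{2} + v_{8} = 0  →  sig = [3:]
  • {1,2,7}:  v_{1} + v_{2} + v_{7} = v_{6}  →  sig = [3:1]
  • {2,5,8}:  v_{2} + v_{5} + v_{8} = v_{4}  →  sig = [3:1]
  • {2,7,8}:  v_{2} + v_{7} + v_{8} = v_{5}  →  sig = [3:1]

Signatures (|P|; sorted positive RHS coefficients), sorted:
    |P|=2: 10 collections, coeffs (), (1), (1), (1), (1), (1,1,1), (1,2), (1,3), (2), (2)
    |P|=3: 4 collections, coeffs (), (1), (1), (1)


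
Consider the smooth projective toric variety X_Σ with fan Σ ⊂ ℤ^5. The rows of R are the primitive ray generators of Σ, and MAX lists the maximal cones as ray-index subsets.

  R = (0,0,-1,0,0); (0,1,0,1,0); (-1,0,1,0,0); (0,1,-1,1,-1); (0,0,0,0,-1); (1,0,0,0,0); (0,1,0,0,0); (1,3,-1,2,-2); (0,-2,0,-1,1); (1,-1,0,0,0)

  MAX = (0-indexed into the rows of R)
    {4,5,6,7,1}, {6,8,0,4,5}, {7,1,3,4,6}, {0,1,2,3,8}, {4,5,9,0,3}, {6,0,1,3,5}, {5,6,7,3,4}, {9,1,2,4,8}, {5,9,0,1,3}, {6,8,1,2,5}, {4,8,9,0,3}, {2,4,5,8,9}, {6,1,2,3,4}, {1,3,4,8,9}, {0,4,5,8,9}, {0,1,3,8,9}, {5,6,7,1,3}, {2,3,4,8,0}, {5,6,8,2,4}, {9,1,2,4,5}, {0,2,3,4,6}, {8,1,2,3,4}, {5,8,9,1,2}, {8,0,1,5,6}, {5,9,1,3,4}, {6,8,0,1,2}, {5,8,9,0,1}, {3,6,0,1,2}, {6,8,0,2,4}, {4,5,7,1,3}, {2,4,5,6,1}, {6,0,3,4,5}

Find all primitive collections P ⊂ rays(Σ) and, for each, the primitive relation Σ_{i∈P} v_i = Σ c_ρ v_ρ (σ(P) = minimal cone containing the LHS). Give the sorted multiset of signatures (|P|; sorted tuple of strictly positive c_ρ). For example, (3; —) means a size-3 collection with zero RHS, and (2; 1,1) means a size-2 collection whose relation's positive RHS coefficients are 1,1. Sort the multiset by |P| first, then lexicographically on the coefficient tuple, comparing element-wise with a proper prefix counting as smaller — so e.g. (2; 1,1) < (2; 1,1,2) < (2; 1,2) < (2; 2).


15 minimal non-faces of Δ(Σ) (on 10 rays):

  P={6,9}:  v_{6} + v_{9} = v_{5}  ⟹  sig = (2; 1)
  P={7,8}:  v_{7} + v_{8} = v_{3} + v_{5}  ⟹  sig = (2; 1,1)
  P={7,9}:  v_{7} + v_{9} = v_{1} + v_{3} + v_{4} + 2·v_{5}  ⟹  sig = (2; 1,1,1,2)
  P={0,7}:  v_{0} + v_{7} = 2·v_{3} + v_{5} + v_{6}  ⟹  sig = (2; 1,1,2)
  P={2,7}:  v_{2} + v_{7} = 2·v_{1} + 2·v_{4} + v_{6}  ⟹  sig = (2; 1,2,2)
  P={0,2,5}:  v_{0} + v_{2} + v_{5} = 0  ⟹  sig = (3; —)
  P={0,1,4}:  v_{0} + v_{1} + v_{4} = v_{3}  ⟹  sig = (3; 1)
  P={3,6,8}:  v_{3} + v_{6} + v_{8} = v_{0}  ⟹  sig = (3; 1)
  P={2,3,5}:  v_{2} + v_{3} + v_{5} = v_{1} + v_{4}  ⟹  sig = (3; 1,1)
  P={3,5,8}:  v_{3} + v_{5} + v_{8} = v_{0} + v_{9}  ⟹  sig = (3; 1,1)
  P={0,2,9}:  v_{0} + v_{2} + v_{9} = v_{1} + v_{4} + v_{8}  ⟹  sig = (3; 1,1,1)
  P={2,3,9}:  v_{2} + v_{3} + v_{9} = 2·v_{1} + 2·v_{4} + v_{8}  ⟹  sig = (3; 1,2,2)
  P={1,4,6,8}:  v_{1} + v_{4} + v_{6} + v_{8} = 0  ⟹  sig = (4; —)
  P={1,4,5,8}:  v_{1} + v_{4} + v_{5} + v_{8} = v_{9}  ⟹  sig = (4; 1)
  P={1,3,4,5,6}:  v_{1} + v_{3} + v_{4} + v_{5} + v_{6} = v_{7}  ⟹  sig = (5; 1)

Hence PRS(X_Σ) =
[(2; 1), (2; 1,1), (2; 1,1,1,2), (2; 1,1,2), (2; 1,2,2), (3; —), (3; 1), (3; 1), (3; 1,1), (3; 1,1), (3; 1,1,1), (3; 1,2,2), (4; —), (4; 1), (5; 1)]


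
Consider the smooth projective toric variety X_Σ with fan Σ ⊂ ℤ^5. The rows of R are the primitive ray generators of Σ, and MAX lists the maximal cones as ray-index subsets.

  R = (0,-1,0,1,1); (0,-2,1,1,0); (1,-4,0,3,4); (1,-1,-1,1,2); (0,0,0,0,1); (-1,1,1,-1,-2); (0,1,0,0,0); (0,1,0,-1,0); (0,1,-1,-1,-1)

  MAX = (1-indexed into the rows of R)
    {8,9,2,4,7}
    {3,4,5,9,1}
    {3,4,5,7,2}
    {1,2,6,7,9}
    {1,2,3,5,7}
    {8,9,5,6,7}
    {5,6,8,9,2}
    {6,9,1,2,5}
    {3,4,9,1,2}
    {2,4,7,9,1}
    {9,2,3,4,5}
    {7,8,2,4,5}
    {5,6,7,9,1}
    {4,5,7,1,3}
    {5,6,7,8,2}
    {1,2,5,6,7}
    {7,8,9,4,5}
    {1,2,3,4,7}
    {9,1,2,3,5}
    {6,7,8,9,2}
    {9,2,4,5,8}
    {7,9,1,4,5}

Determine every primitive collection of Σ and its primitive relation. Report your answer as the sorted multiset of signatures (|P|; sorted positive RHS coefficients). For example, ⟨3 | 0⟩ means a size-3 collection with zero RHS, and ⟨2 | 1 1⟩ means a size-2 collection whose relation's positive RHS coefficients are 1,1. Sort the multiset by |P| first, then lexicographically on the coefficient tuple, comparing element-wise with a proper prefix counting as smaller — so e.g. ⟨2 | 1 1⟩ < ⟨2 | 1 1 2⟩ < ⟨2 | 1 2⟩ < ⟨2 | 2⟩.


|primitive collections| = 7. Relations:

  P={4,6}:  v_{4} + v_{6} = 0  ⇒ sig = ⟨2 | 0⟩
  P={1,8}:  v_{1} + v_{8} = v_{5}  ⇒ sig = ⟨2 | 1⟩
  P={3,6}:  v_{3} + v_{6} = v_{1} + v_{2} + v_{5}  ⇒ sig = ⟨2 | 1 1 1⟩
  P={3,8}:  v_{3} + v_{8} = v_{2} + v_{4} + 2·v_{5}  ⇒ sig = ⟨2 | 1 1 2⟩
  P={3,7,9}:  v_{3} + v_{7} + v_{9} = v_{1} + v_{4}  ⇒ sig = ⟨3 | 1 1⟩
  P={2,5,7,9}:  v_{2} + v_{5} + v_{7} + v_{9} = 0  ⇒ sig = ⟨4 | 0⟩
  P={1,2,4,5}:  v_{1} + v_{2} + v_{4} + v_{5} = v_{3}  ⇒ sig = ⟨4 | 1⟩

Signatures (|P|; sorted positive RHS coefficients), sorted:
    |P|=2: 4 collections, coeffs (), (1), (1,1,1), (1,1,2)
    |P|=3: 1 collection, coeffs (1,1)
    |P|=4: 2 collections, coeffs (), (1)


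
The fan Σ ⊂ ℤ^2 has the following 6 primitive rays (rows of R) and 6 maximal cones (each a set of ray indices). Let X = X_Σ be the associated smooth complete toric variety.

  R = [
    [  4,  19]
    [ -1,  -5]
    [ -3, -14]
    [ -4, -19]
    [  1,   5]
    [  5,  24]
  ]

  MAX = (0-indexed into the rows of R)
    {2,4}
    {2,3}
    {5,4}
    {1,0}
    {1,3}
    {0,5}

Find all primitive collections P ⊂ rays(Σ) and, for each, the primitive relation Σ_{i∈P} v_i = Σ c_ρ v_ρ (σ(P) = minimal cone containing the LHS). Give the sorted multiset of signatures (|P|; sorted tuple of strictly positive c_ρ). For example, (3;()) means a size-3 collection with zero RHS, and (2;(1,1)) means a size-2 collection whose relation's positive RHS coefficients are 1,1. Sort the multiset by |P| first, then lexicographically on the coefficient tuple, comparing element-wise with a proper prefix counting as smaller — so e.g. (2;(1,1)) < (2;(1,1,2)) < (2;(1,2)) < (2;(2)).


Minimal non-faces — 9 found among 6 rays, 6 max cones:

  P={0,3}:  v_{0} + v_{3} = 0 — sig = (2;())
  P={1,4}:  v_{1} + v_{4} = 0 — sig = (2;())
  P={0,2}:  v_{0} + v_{2} = v_{4} — sig = (2;(1))
  P={0,4}:  v_{0} + v_{4} = v_{5} — sig = (2;(1))
  P={1,2}:  v_{1} + v_{2} = v_{3} — sig = (2;(1))
  P={1,5}:  v_{1} + v_{5} = v_{0} — sig = (2;(1))
  P={3,4}:  v_{3} + v_{4} = v_{2} — sig = (2;(1))
  P={3,5}:  v_{3} + v_{5} = v_{4} — sig = (2;(1))
  P={2,5}:  v_{2} + v_{5} = 2·v_{4} — sig = (2;(2))

Sorted signature multiset PRS(X):
[(2;()), (2;()), (2;(1)), (2;(1)), (2;(1)), (2;(1)), (2;(1)), (2;(1)), (2;(2))]


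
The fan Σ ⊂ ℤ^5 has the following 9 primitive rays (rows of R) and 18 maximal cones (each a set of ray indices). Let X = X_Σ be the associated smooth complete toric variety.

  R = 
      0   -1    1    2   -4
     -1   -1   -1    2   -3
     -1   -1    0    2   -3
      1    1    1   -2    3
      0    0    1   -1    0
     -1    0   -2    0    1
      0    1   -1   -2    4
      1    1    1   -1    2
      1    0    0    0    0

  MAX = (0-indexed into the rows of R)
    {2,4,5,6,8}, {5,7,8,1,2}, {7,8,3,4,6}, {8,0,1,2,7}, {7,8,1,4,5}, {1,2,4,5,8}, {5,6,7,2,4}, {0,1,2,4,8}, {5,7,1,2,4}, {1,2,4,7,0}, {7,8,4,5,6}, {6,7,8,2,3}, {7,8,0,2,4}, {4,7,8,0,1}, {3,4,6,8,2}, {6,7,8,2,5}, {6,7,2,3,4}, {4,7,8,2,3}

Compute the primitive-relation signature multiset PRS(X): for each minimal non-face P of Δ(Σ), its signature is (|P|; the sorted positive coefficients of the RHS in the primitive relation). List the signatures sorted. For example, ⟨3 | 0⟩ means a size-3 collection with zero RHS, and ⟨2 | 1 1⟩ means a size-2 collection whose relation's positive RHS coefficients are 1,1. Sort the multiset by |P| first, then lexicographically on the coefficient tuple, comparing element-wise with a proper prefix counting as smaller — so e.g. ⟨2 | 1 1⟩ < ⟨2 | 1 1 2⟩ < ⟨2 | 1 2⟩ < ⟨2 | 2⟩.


9 minimal non-faces of Δ(Σ) (on 9 rays):

  • {0,6}:  v_{0} + v_{6} = 0  so sig = ⟨2 | 0⟩
  • {1,3}:  v_{1} + v_{3} = 0  so sig = ⟨2 | 0⟩
  • {0,5}:  v_{0} + v_{5} = v_{1}  so sig = ⟨2 | 1⟩
  • {1,6}:  v_{1} + v_{6} = v_{5}  so sig = ⟨2 | 1⟩
  • {3,5}:  v_{3} + v_{5} = v_{6}  so sig = ⟨2 | 1⟩
  • {0,3}:  v_{0} + v_{3} = v_{2} + v_{4} + v_{7} + v_{8}  so sig = ⟨2 | 1 1 1 1⟩
  • {2,4,5,7,8}:  v_{2} + v_{4} + v_{5} + v_{7} + v_{8} = 0  so sig = ⟨5 | 0⟩
  • {1,2,4,7,8}:  v_{1} + v_{2} + v_{4} + v_{7} + v_{8} = v_{0}  so sig = ⟨5 | 1⟩
  • {2,4,6,7,8}:  v_{2} + v_{4} + v_{6} + v_{7} + v_{8} = v_{3}  so sig = ⟨5 | 1⟩

Signatures (|P|; sorted positive RHS coefficients), sorted:
    |P|=2: 6 collections, coeffs (), (), (1), (1), (1), (1,1,1,1)
    |P|=5: 3 collections, coeffs (), (1), (1)


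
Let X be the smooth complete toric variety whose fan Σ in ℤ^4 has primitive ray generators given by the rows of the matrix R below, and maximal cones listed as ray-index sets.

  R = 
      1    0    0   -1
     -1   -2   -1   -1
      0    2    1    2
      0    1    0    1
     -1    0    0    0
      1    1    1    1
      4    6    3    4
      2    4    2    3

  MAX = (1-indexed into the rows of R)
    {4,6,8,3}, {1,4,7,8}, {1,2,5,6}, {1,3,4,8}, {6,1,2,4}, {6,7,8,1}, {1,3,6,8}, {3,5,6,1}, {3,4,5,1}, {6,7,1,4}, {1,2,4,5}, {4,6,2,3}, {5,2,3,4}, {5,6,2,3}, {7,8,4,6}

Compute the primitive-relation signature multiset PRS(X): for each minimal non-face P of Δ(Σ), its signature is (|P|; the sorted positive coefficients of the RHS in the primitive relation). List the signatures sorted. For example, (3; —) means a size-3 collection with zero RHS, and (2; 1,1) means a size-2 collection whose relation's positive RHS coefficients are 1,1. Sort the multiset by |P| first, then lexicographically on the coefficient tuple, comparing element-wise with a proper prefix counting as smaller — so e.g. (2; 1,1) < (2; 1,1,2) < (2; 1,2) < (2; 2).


9 collections generate NE(X_Σ); each relation:

  • {2,8}:  v_{2} + v_{8} = v_{4} + v_{6}  so sig = (2; 1,1)
  • {5,7}:  v_{5} + v_{7} = v_{1} + v_{3} + v_{8}  so sig = (2; 1,1,1)
  • {5,8}:  v_{5} + v_{8} = v_{1} + 2·v_{3}  so sig = (2; 1,2)
  • {2,7}:  v_{2} + v_{7} = v_{1} + 2·v_{4} + 2·v_{6}  so sig = (2; 1,2,2)
  • {3,7}:  v_{3} + v_{7} = 2·v_{8}  so sig = (2; 2)
  • {1,2,3}:  v_{1} + v_{2} + v_{3} = 0  so sig = (3; —)
  • {4,5,6}:  v_{4} + v_{5} + v_{6} = v_{3}  so sig = (3; 1)
  • {1,3,4,6}:  v_{1} + v_{3} + v_{4} + v_{6} = v_{8}  so sig = (4; 1)
  • {1,4,6,8}:  v_{1} + v_{4} + v_{6} + v_{8} = v_{7}  so sig = (4; 1)

Signatures (|P|; sorted positive RHS coefficients), sorted:
{ (2; 1,1),  (2; 1,1,1),  (2; 1,2),  (2; 1,2,2),  (2; 2),  (3; —),  (3; 1),  (4; 1) ×2 }


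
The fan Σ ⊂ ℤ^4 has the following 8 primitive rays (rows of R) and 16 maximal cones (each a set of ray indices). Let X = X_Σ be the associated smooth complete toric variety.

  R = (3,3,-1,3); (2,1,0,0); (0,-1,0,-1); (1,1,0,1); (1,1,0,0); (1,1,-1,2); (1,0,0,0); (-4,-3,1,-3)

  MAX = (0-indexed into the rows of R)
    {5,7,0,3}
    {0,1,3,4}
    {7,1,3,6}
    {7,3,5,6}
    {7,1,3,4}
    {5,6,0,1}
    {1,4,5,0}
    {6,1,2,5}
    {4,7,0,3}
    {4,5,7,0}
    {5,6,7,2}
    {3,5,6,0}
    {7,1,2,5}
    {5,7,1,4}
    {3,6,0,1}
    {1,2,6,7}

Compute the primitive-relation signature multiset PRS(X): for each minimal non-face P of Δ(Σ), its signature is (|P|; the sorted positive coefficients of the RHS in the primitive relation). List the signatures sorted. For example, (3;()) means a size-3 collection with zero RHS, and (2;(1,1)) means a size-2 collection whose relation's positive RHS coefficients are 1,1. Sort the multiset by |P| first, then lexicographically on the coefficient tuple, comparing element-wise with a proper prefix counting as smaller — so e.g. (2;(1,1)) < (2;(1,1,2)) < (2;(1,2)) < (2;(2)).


Primitive collections (9):

  • {2,3}:  v_{2} + v_{3} = v_{6}  so sig = (2;(1))
  • {4,6}:  v_{4} + v_{6} = v_{1}  so sig = (2;(1))
  • {0,2}:  v_{0} + v_{2} = v_{1} + v_{5}  so sig = (2;(1,1))
  • {2,4}:  v_{2} + v_{4} = 2·v_{1} + v_{5} + v_{7}  so sig = (2;(1,1,2))
  • {0,6,7}:  v_{0} + v_{6} + v_{7} = 0  so sig = (3;())
  • {0,1,7}:  v_{0} + v_{1} + v_{7} = v_{4}  so sig = (3;(1))
  • {3,4,5}:  v_{3} + v_{4} + v_{5} = v_{0}  so sig = (3;(1))
  • {1,3,5}:  v_{1} + v_{3} + v_{5} = v_{0} + v_{6}  so sig = (3;(1,1))
  • {1,5,6,7}:  v_{1} + v_{5} + v_{6} + v_{7} = v_{2}  so sig = (4;(1))

so the primitive-relation signature multiset is
[(2;(1)), (2;(1)), (2;(1,1)), (2;(1,1,2)), (3;()), (3;(1)), (3;(1)), (3;(1,1)), (4;(1))]


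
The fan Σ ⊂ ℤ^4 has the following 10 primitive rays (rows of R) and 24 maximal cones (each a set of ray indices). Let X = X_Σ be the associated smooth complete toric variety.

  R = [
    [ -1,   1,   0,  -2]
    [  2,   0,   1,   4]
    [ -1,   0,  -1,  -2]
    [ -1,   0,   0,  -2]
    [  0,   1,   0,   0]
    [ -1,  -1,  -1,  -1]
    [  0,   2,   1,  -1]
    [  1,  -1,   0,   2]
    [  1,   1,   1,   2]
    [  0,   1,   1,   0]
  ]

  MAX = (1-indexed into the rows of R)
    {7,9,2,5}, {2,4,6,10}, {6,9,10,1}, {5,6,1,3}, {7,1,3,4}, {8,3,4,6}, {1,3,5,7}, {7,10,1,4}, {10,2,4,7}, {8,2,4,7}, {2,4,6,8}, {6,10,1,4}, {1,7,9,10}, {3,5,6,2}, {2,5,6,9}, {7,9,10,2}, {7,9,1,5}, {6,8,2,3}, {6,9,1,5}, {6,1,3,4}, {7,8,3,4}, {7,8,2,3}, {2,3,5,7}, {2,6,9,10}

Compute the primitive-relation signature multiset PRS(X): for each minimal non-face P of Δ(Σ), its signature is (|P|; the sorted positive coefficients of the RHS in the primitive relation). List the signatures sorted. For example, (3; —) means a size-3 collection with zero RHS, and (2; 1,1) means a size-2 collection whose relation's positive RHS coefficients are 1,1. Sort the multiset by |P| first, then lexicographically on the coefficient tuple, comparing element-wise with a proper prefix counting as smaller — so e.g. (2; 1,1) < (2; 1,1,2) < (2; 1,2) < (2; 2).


12 collections generate NE(X_Σ); each relation:

  {1,8}:  v_{1} + v_{8} = 0  ⇒ sig = (2; —)
  {1,2}:  v_{1} + v_{2} = v_{9}  ⇒ sig = (2; 1)
  {3,9}:  v_{3} + v_{9} = v_{5}  ⇒ sig = (2; 1)
  {3,10}:  v_{3} + v_{10} = v_{1}  ⇒ sig = (2; 1)
  {4,5}:  v_{4} + v_{5} = v_{1}  ⇒ sig = (2; 1)
  {4,9}:  v_{4} + v_{9} = v_{10}  ⇒ sig = (2; 1)
  {6,7}:  v_{6} + v_{7} = v_{1}  ⇒ sig = (2; 1)
  {8,9}:  v_{8} + v_{9} = v_{2}  ⇒ sig = (2; 1)
  {5,8}:  v_{5} + v_{8} = v_{2} + v_{3}  ⇒ sig = (2; 1,1)
  {5,10}:  v_{5} + v_{10} = v_{1} + v_{9}  ⇒ sig = (2; 1,1)
  {8,10}:  v_{8} + v_{10} = v_{2} + v_{4}  ⇒ sig = (2; 1,1)
  {2,3,4}:  v_{2} + v_{3} + v_{4} = 0  ⇒ sig = (3; —)

Hence PRS(X_Σ) =
{ (2; —),  (2; 1) ×7,  (2; 1,1) ×3,  (3; —) }


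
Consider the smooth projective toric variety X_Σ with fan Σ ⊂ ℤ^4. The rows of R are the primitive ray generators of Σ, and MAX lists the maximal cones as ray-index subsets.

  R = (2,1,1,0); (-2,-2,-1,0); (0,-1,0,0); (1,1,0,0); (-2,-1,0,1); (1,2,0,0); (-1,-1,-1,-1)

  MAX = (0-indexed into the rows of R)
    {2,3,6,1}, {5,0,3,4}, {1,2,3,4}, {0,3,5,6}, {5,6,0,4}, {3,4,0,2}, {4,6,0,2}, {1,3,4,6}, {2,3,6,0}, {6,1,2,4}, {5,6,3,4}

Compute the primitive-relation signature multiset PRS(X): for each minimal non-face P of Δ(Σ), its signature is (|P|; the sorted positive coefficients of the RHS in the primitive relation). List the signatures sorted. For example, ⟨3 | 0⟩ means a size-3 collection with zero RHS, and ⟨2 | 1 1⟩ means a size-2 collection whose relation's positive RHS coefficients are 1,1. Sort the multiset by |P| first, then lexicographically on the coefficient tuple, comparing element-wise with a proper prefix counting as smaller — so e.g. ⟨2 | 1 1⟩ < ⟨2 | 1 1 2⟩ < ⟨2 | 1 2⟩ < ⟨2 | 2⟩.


Minimal non-faces — 5 found among 7 rays, 11 max cones:

  • {0,1}:  v_{0} + v_{1} = v_{2}  ⟹  sig = ⟨2 | 1⟩
  • {2,5}:  v_{2} + v_{5} = v_{3}  ⟹  sig = ⟨2 | 1⟩
  • {1,5}:  v_{1} + v_{5} = 2·v_{3} + v_{4} + v_{6}  ⟹  sig = ⟨2 | 1 1 2⟩
  • {0,3,4,6}:  v_{0} + v_{3} + v_{4} + v_{6} = 0  ⟹  sig = ⟨4 | 0⟩
  • {2,3,4,6}:  v_{2} + v_{3} + v_{4} + v_{6} = v_{1}  ⟹  sig = ⟨4 | 1⟩

Sorted signature multiset PRS(X):
{ ⟨2 | 1⟩ ×2,  ⟨2 | 1 1 2⟩,  ⟨4 | 0⟩,  ⟨4 | 1⟩ }


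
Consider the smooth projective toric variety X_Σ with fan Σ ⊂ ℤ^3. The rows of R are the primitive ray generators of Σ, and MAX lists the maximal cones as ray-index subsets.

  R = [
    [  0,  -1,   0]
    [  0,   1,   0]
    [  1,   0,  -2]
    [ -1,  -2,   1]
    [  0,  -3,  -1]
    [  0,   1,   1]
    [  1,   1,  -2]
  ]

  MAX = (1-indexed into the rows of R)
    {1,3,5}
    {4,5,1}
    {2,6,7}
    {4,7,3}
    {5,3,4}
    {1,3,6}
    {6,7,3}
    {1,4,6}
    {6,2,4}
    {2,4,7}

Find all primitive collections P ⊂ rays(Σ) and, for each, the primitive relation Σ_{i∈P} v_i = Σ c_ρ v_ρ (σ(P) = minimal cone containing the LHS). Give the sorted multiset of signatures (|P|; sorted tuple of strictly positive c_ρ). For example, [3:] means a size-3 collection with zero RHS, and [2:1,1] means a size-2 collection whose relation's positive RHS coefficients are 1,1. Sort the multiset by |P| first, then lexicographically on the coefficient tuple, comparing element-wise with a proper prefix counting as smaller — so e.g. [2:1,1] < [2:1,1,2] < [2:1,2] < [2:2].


Δ(Σ) — 7 vertices, 9 min non-faces:

  P={1,2}:  v_{1} + v_{2} = 0  so sig = [2:]
  P={1,7}:  v_{1} + v_{7} = v_{3}  so sig = [2:1]
  P={2,3}:  v_{2} + v_{3} = v_{7}  so sig = [2:1]
  P={2,5}:  v_{2} + v_{5} = v_{3} + v_{4}  so sig = [2:1,1]
  P={5,7}:  v_{5} + v_{7} = 2·v_{3} + v_{4}  so sig = [2:1,2]
  P={5,6}:  v_{5} + v_{6} = 2·v_{1}  so sig = [2:2]
  P={4,6,7}:  v_{4} + v_{6} + v_{7} = 0  so sig = [3:]
  P={1,3,4}:  v_{1} + v_{3} + v_{4} = v_{5}  so sig = [3:1]
  P={3,4,6}:  v_{3} + v_{4} + v_{6} = v_{1}  so sig = [3:1]

Sorted signature multiset PRS(X):
    [2:]
    [2:1]
    [2:1]
    [2:1,1]
    [2:1,2]
    [2:2]
    [3:]
    [3:1]
    [3:1]


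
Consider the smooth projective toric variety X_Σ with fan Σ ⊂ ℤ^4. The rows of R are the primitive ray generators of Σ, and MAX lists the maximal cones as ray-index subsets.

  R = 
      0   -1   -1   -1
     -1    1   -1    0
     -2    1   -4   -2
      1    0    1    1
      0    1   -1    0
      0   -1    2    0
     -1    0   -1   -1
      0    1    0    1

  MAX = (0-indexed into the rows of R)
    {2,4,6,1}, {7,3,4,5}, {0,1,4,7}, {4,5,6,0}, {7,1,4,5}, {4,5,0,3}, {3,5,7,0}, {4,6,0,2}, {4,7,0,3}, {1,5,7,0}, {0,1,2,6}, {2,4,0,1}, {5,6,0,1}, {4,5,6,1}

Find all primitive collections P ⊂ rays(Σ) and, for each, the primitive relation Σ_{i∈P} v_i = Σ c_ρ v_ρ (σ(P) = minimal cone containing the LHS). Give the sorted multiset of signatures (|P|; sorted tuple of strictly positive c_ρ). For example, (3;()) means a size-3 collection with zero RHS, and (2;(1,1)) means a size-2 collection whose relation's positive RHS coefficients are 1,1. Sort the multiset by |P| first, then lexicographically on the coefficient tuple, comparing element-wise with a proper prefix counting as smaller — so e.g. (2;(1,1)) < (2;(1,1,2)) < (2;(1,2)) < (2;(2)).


9 minimal non-faces of Δ(Σ) (on 8 rays):

  {3,6}:  v_{3} + v_{6} = 0  ⇒ sig = (2;())
  {1,3}:  v_{1} + v_{3} = v_{7}  ⇒ sig = (2;(1))
  {6,7}:  v_{6} + v_{7} = v_{1}  ⇒ sig = (2;(1))
  {2,3}:  v_{2} + v_{3} = v_{0} + v_{1} + v_{4}  ⇒ sig = (2;(1,1,1))
  {2,7}:  v_{2} + v_{7} = v_{0} + 2·v_{1} + v_{4}  ⇒ sig = (2;(1,1,2))
  {2,5}:  v_{2} + v_{5} = 2·v_{6}  ⇒ sig = (2;(2))
  {0,4,5,7}:  v_{0} + v_{4} + v_{5} + v_{7} = 0  ⇒ sig = (4;())
  {0,1,4,5}:  v_{0} + v_{1} + v_{4} + v_{5} = v_{6}  ⇒ sig = (4;(1))
  {0,1,4,6}:  v_{0} + v_{1} + v_{4} + v_{6} = v_{2}  ⇒ sig = (4;(1))

so the primitive-relation signature multiset is
[(2;()), (2;(1)), (2;(1)), (2;(1,1,1)), (2;(1,1,2)), (2;(2)), (4;()), (4;(1)), (4;(1))]


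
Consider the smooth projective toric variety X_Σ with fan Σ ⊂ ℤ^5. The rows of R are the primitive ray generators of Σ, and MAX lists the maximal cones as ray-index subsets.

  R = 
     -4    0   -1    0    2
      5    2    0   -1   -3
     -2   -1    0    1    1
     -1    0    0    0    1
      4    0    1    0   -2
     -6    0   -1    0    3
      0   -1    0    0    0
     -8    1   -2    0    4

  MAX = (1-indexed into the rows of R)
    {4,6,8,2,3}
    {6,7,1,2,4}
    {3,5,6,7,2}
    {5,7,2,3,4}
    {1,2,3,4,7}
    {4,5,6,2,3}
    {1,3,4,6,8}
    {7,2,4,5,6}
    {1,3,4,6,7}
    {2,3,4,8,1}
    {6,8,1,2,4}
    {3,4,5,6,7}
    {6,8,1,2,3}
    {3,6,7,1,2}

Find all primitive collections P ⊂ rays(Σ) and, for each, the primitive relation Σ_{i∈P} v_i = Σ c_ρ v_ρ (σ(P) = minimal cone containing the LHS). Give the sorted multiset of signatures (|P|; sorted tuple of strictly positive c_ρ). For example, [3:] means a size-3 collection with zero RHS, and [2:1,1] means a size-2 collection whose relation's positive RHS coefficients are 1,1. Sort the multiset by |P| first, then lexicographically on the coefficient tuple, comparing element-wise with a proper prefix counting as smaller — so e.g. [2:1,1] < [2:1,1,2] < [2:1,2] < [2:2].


|primitive collections| = 5. Relations:

  P={1,5}:  v_{1} + v_{5} = 0  ⇒ sig = [2:]
  P={5,8}:  v_{5} + v_{8} = v_{2} + v_{3} + v_{4} + v_{6}  ⇒ sig = [2:1,1,1,1]
  P={7,8}:  v_{7} + v_{8} = 2·v_{1}  ⇒ sig = [2:2]
  P={1,2,3,4,6}:  v_{1} + v_{2} + v_{3} + v_{4} + v_{6} = v_{8}  ⇒ sig = [5:1]
  P={2,3,4,6,7}:  v_{2} + v_{3} + v_{4} + v_{6} + v_{7} = v_{1}  ⇒ sig = [5:1]

Signatures (|P|; sorted positive RHS coefficients), sorted:
    [2:]
    [2:1,1,1,1]
    [2:2]
    [5:1]
    [5:1]


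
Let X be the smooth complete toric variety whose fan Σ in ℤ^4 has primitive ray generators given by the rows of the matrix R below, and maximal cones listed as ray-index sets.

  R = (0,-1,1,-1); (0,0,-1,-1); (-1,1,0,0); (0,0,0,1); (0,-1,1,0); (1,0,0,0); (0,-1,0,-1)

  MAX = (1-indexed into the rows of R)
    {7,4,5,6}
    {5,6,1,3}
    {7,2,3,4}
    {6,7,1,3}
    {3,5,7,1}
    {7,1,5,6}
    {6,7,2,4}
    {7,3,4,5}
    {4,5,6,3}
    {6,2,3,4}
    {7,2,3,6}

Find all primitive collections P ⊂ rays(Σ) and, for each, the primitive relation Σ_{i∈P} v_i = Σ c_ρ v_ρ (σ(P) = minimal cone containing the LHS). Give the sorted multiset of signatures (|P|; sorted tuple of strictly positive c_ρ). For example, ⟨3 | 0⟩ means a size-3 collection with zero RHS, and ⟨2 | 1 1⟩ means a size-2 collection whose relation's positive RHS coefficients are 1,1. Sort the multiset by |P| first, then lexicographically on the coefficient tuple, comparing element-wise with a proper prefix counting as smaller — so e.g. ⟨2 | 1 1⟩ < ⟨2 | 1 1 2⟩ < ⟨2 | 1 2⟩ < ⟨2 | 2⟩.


|primitive collections| = 5. Relations:

  • {1,4}:  v_{1} + v_{4} = v_{5}  so sig = ⟨2 | 1⟩
  • {2,5}:  v_{2} + v_{5} = v_{7}  so sig = ⟨2 | 1⟩
  • {1,2}:  v_{1} + v_{2} = v_{3} + v_{6} + 2·v_{7}  so sig = ⟨2 | 1 1 2⟩
  • {3,4,6,7}:  v_{3} + v_{4} + v_{6} + v_{7} = 0  so sig = ⟨4 | 0⟩
  • {3,5,6,7}:  v_{3} + v_{5} + v_{6} + v_{7} = v_{1}  so sig = ⟨4 | 1⟩

Signatures (|P|; sorted positive RHS coefficients), sorted:
    ⟨2 | 1⟩
    ⟨2 | 1⟩
    ⟨2 | 1 1 2⟩
    ⟨4 | 0⟩
    ⟨4 | 1⟩


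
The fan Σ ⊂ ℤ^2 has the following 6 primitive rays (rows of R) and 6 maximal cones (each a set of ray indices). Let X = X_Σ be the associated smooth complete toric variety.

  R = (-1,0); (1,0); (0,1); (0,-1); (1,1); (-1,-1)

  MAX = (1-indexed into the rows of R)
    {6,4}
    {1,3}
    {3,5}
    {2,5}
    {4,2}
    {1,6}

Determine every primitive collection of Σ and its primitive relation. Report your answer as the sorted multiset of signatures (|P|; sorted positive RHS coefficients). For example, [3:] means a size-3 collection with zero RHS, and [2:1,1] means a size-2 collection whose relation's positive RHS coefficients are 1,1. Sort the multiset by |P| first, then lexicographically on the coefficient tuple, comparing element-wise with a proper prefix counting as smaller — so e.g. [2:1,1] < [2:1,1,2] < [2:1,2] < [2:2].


Minimal non-faces — 9 found among 6 rays, 6 max cones:

  {1,2}:  v_{1} + v_{2} = 0  ⟹  sig = [2:]
  {3,4}:  v_{3} + v_{4} = 0  ⟹  sig = [2:]
  {5,6}:  v_{5} + v_{6} = 0  ⟹  sig = [2:]
  {1,4}:  v_{1} + v_{4} = v_{6}  ⟹  sig = [2:1]
  {1,5}:  v_{1} + v_{5} = v_{3}  ⟹  sig = [2:1]
  {2,3}:  v_{2} + v_{3} = v_{5}  ⟹  sig = [2:1]
  {2,6}:  v_{2} + v_{6} = v_{4}  ⟹  sig = [2:1]
  {3,6}:  v_{3} + v_{6} = v_{1}  ⟹  sig = [2:1]
  {4,5}:  v_{4} + v_{5} = v_{2}  ⟹  sig = [2:1]

Sorted signature multiset PRS(X):
    [2:]
    [2:]
    [2:]
    [2:1]
    [2:1]
    [2:1]
    [2:1]
    [2:1]
    [2:1]


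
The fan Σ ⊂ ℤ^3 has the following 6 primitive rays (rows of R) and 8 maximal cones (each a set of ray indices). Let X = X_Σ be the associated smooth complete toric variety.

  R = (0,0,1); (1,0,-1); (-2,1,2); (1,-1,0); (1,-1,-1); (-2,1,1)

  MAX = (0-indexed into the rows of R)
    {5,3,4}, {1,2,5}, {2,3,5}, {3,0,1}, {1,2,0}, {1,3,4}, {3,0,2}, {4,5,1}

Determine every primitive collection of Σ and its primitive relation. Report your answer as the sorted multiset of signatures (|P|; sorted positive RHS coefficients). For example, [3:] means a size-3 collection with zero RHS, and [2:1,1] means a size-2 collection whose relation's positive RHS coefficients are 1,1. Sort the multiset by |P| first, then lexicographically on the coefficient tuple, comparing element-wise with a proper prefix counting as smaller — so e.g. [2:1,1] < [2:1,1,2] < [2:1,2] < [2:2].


Primitive collections (5):

  P={0,4}:  v_{0} + v_{4} = v_{3} — sig = [2:1]
  P={0,5}:  v_{0} + v_{5} = v_{2} — sig = [2:1]
  P={2,4}:  v_{2} + v_{4} = v_{3} + v_{5} — sig = [2:1,1]
  P={1,3,5}:  v_{1} + v_{3} + v_{5} = 0 — sig = [3:]
  P={1,2,3}:  v_{1} + v_{2} + v_{3} = v_{0} — sig = [3:1]

Signatures (|P|; sorted positive RHS coefficients), sorted:
    |P|=2: 3 collections, coeffs (1), (1), (1,1)
    |P|=3: 2 collections, coeffs (), (1)


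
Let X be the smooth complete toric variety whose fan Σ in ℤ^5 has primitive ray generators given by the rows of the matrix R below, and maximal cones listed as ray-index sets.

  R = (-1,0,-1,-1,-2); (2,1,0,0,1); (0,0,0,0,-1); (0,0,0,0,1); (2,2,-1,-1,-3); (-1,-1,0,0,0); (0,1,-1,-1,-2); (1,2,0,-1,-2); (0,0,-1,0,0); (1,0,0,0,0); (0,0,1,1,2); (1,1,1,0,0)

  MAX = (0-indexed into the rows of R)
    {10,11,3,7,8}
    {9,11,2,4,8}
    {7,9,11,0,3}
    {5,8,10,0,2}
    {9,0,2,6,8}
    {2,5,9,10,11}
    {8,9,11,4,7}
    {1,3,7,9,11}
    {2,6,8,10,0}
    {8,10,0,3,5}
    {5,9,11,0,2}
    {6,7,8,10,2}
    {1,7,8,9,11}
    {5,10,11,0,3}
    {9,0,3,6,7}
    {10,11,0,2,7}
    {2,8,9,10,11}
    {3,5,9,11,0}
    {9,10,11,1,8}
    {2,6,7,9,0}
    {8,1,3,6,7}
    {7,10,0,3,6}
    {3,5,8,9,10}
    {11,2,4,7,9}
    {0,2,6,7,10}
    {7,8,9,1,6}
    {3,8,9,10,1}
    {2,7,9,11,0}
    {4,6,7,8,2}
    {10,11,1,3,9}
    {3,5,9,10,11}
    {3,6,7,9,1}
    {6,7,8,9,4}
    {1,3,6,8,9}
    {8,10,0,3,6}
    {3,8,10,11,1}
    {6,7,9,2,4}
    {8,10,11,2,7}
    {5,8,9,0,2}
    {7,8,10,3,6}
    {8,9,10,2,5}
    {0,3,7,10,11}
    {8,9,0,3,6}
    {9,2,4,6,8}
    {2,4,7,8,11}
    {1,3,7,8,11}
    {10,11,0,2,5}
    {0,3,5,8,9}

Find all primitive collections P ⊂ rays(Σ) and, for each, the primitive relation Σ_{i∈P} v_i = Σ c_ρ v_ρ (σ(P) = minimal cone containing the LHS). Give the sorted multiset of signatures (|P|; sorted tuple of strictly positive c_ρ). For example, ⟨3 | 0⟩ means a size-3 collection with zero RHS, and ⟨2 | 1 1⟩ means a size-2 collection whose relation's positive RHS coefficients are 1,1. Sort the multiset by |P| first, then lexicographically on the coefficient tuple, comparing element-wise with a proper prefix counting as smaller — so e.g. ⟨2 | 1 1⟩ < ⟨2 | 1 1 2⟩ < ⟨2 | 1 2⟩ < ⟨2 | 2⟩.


23 minimal non-faces of Δ(Σ) (on 12 rays):

  • {2,3}:  v_{2} + v_{3} = 0  ⟹  sig = ⟨2 | 0⟩
  • {5,6}:  v_{5} + v_{6} = v_{0}  ⟹  sig = ⟨2 | 1⟩
  • {6,11}:  v_{6} + v_{11} = v_{7}  ⟹  sig = ⟨2 | 1⟩
  • {1,5}:  v_{1} + v_{5} = v_{3} + v_{9}  ⟹  sig = ⟨2 | 1 1⟩
  • {5,7}:  v_{5} + v_{7} = v_{0} + v_{11}  ⟹  sig = ⟨2 | 1 1⟩
  • {0,1}:  v_{0} + v_{1} = v_{3} + v_{6} + v_{9}  ⟹  sig = ⟨2 | 1 1 1⟩
  • {1,2}:  v_{1} + v_{2} = v_{8} + v_{9} + v_{11}  ⟹  sig = ⟨2 | 1 1 1⟩
  • {3,4}:  v_{3} + v_{4} = v_{7} + v_{8} + v_{9}  ⟹  sig = ⟨2 | 1 1 1⟩
  • {4,5}:  v_{4} + v_{5} = v_{2} + v_{6} + v_{9}  ⟹  sig = ⟨2 | 1 1 1⟩
  • {0,4}:  v_{0} + v_{4} = v_{2} + 2·v_{6} + v_{9}  ⟹  sig = ⟨2 | 1 1 2⟩
  • {1,4}:  v_{1} + v_{4} = v_{7} + 2·v_{8} + 2·v_{9} + v_{11}  ⟹  sig = ⟨2 | 1 1 2 2⟩
  • {4,10}:  v_{4} + v_{10} = v_{2} + 2·v_{8} + 2·v_{11}  ⟹  sig = ⟨2 | 1 2 2⟩
  • {0,9,10}:  v_{0} + v_{9} + v_{10} = 0  ⟹  sig = ⟨3 | 0⟩
  • {5,8,11}:  v_{5} + v_{8} + v_{11} = 0  ⟹  sig = ⟨3 | 0⟩
  • {0,8,11}:  v_{0} + v_{8} + v_{11} = v_{6}  ⟹  sig = ⟨3 | 1⟩
  • {6,9,10}:  v_{6} + v_{9} + v_{10} = v_{8} + v_{11}  ⟹  sig = ⟨3 | 1 1⟩
  • {7,9,10}:  v_{7} + v_{9} + v_{10} = v_{8} + 2·v_{11}  ⟹  sig = ⟨3 | 1 2⟩
  • {1,6,10}:  v_{1} + v_{6} + v_{10} = v_{3} + 2·v_{8} + 2·v_{11}  ⟹  sig = ⟨3 | 1 2 2⟩
  • {1,7,10}:  v_{1} + v_{7} + v_{10} = v_{3} + 2·v_{8} + 3·v_{11}  ⟹  sig = ⟨3 | 1 2 3⟩
  • {0,7,8}:  v_{0} + v_{7} + v_{8} = 2·v_{6}  ⟹  sig = ⟨3 | 2⟩
  • {2,7,8,9}:  v_{2} + v_{7} + v_{8} + v_{9} = v_{4}  ⟹  sig = ⟨4 | 1⟩
  • {3,8,9,11}:  v_{3} + v_{8} + v_{9} + v_{11} = v_{1}  ⟹  sig = ⟨4 | 1⟩
  • {3,7,8,9}:  v_{3} + v_{7} + v_{8} + v_{9} = v_{1} + v_{6}  ⟹  sig = ⟨4 | 1 1⟩

so the primitive-relation signature multiset is
    ⟨2 | 0⟩
    ⟨2 | 1⟩
    ⟨2 | 1⟩
    ⟨2 | 1 1⟩
    ⟨2 | 1 1⟩
    ⟨2 | 1 1 1⟩
    ⟨2 | 1 1 1⟩
    ⟨2 | 1 1 1⟩
    ⟨2 | 1 1 1⟩
    ⟨2 | 1 1 2⟩
    ⟨2 | 1 1 2 2⟩
    ⟨2 | 1 2 2⟩
    ⟨3 | 0⟩
    ⟨3 | 0⟩
    ⟨3 | 1⟩
    ⟨3 | 1 1⟩
    ⟨3 | 1 2⟩
    ⟨3 | 1 2 2⟩
    ⟨3 | 1 2 3⟩
    ⟨3 | 2⟩
    ⟨4 | 1⟩
    ⟨4 | 1⟩
    ⟨4 | 1 1⟩
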